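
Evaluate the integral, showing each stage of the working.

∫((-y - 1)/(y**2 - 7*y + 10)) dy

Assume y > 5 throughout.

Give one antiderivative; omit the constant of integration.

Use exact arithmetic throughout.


Step 1. Decompose ∫((-y - 1)/(y**2 - 7*y + 10)) dy by partial fractions, (-y - 1)/(y**2 - 7*y + 10) = 1/(y - 2) - 2/(y - 5): now ∫(-2/(y - 5)) dy + ∫(1/(y - 2)) dy.
Step 2. Evaluate the standard form [assuming y > 5]: now -2*log(y - 5) + ∫(1/(y - 2)) dy.
Step 3. Evaluate the standard form [assuming y > 2]: now -2*log(y - 5) + log(y - 2).
Answer: -2*log(y - 5) + log(y - 2).


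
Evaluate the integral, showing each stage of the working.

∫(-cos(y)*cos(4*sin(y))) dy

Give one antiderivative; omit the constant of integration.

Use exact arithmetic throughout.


Step 1. Substitute u = sin(y), turning ∫(-cos(y)*cos(4*sin(y))) dy into ∫(-cos(4*u)) du: now ∫(-cos(4*u)) du.
Step 2. Evaluate the standard form: now -sin(4*u)/4.
Step 3. Substitute back u = sin(y): now -sin(4*sin(y))/4.
Answer: -sin(4*sin(y))/4.


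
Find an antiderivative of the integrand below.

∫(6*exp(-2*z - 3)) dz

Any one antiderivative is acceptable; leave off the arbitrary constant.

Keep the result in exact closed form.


Answer: -3*exp(-2*z - 3).


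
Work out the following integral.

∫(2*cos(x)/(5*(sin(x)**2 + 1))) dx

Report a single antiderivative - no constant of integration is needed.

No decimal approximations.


Answer: 2*atan(sin(x))/5.


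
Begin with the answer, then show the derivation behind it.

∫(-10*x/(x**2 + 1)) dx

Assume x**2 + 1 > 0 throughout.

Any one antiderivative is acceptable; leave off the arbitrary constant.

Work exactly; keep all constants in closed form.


The answer is -5*log(x**2 + 1).
Step 1. Substitute u = x**2 + 1, turning ∫(-10*x/(x**2 + 1)) dx into ∫(-5/u) du: now ∫(-5/u) du.
Step 2. Evaluate the standard form [assuming u > 0]: now -5*log(u).
Step 3. Substitute back u = x**2 + 1: now -5*log(x**2 + 1).
Answer: -5*log(x**2 + 1).


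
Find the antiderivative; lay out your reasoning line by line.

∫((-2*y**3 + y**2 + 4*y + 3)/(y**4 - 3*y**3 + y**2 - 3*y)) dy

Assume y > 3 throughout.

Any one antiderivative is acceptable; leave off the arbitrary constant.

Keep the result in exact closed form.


Step 1. Decompose ∫((-2*y**3 + y**2 + 4*y + 3)/(y**4 - 3*y**3 + y**2 - 3*y)) dy by partial fractions, (-2*y**3 + y**2 + 4*y + 3)/(y**4 - 3*y**3 + y**2 - 3*y) = -2/(y**2 + 1) - 1/(y - 3) - 1/y: now ∫(-1/y) dy + ∫(-1/(y - 3)) dy + ∫(-2/(y**2 + 1)) dy.
Step 2. Evaluate the standard form [assuming y > 3]: now -log(y - 3) + ∫(-1/y) dy + ∫(-2/(y**2 + 1)) dy.
Step 3. Evaluate the standard form [assuming y > 0]: now -log(y) - log(y - 3) + ∫(-2/(y**2 + 1)) dy.
Step 4. Evaluate the standard form: now -log(y) - log(y - 3) - 2*atan(y).
Answer: -log(y) - log(y - 3) - 2*atan(y).


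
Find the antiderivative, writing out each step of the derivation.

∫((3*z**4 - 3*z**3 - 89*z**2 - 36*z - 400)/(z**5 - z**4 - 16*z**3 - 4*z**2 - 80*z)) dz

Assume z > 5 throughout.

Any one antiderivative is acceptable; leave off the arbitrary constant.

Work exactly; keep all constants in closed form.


Step 1. Decompose ∫((3*z**4 - 3*z**3 - 89*z**2 - 36*z - 400)/(z**5 - z**4 - 16*z**3 - 4*z**2 - 80*z)) dz by partial fractions, (3*z**4 - 3*z**3 - 89*z**2 - 36*z - 400)/(z**5 - z**4 - 16*z**3 - 4*z**2 - 80*z) = 1/(z**2 + 4) - 1/(z + 4) - 1/(z - 5) + 5/z: now ∫(5/z) dz + ∫(-1/(z - 5)) dz + ∫(-1/(z + 4)) dz + ∫(1/(z**2 + 4)) dz.
Step 2. Evaluate the standard form [assuming z > -4]: now -log(z + 4) + ∫(5/z) dz + ∫(-1/(z - 5)) dz + ∫(1/(z**2 + 4)) dz.
Step 3. Evaluate the standard form [assuming z > 0]: now 5*log(z) - log(z + 4) + ∫(-1/(z - 5)) dz + ∫(1/(z**2 + 4)) dz.
Step 4. Evaluate the standard form [assuming z > 5]: now 5*log(z) - log(z - 5) - log(z + 4) + ∫(1/(z**2 + 4)) dz.
Step 5. Evaluate the standard form: now 5*log(z) - log(z - 5) - log(z + 4) + atan(z/2)/2.
Answer: 5*log(z) - log(z - 5) - log(z + 4) + atan(z/2)/2.


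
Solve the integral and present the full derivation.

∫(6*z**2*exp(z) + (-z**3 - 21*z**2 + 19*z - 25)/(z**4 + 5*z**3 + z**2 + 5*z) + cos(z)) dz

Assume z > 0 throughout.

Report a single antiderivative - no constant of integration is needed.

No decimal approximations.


Step 1. Rewrite: now ∫(6*z**2*exp(z)) dz + ∫((-z**3 - 21*z**2 + 19*z - 25)/(z**4 + 5*z**3 + z**2 + 5*z)) dz + ∫(cos(z)) dz.
Step 2. Evaluate the standard form: now sin(z) + ∫(6*z**2*exp(z)) dz + ∫((-z**3 - 21*z**2 + 19*z - 25)/(z**4 + 5*z**3 + z**2 + 5*z)) dz.
Step 3. Decompose ∫((-z**3 - 21*z**2 + 19*z - 25)/(z**4 + 5*z**3 + z**2 + 5*z)) dz by partial fractions, (-z**3 - 21*z**2 + 19*z - 25)/(z**4 + 5*z**3 + z**2 + 5*z) = 4/(z**2 + 1) + 4/(z + 5) - 5/z: now sin(z) + ∫(-5/z) dz + ∫(6*z**2*exp(z)) dz + ∫(4/(z + 5)) dz + ∫(4/(z**2 + 1)) dz.
Step 4. Evaluate the standard form [assuming z > 0]: now -5*log(z) + sin(z) + ∫(6*z**2*exp(z)) dz + ∫(4/(z + 5)) dz + ∫(4/(z**2 + 1)) dz.
Step 5. Evaluate the standard form [assuming z > -5]: now -5*log(z) + 4*log(z + 5) + sin(z) + ∫(6*z**2*exp(z)) dz + ∫(4/(z**2 + 1)) dz.
Step 6. Evaluate the standard form: now -5*log(z) + 4*log(z + 5) + sin(z) + 4*atan(z) + ∫(6*z**2*exp(z)) dz.
Step 7. Integrate ∫(6*z**2*exp(z)) dz by parts with u = z**2, dv = (6*exp(z)) dz, so v = 6*exp(z): now 6*z**2*exp(z) - 5*log(z) + 4*log(z + 5) + sin(z) + 4*atan(z) + ∫(-12*z*exp(z)) dz.
Step 8. Integrate ∫(-12*z*exp(z)) dz by parts with u = z, dv = (-12*exp(z)) dz, so v = -12*exp(z): now 6*z**2*exp(z) - 12*z*exp(z) - 5*log(z) + 4*log(z + 5) + sin(z) + 4*atan(z) + ∫(12*exp(z)) dz.
Step 9. Evaluate the standard form: now 6*z**2*exp(z) - 12*z*exp(z) + 12*exp(z) - 5*log(z) + 4*log(z + 5) + sin(z) + 4*atan(z).
Answer: 6*z**2*exp(z) - 12*z*exp(z) + 12*exp(z) - 5*log(z) + 4*log(z + 5) + sin(z) + 4*atan(z).


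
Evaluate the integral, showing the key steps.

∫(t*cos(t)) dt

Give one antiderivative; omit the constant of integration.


Step 1. Integrate ∫(t*cos(t)) dt by parts with u = t, dv = (cos(t)) dt, so v = sin(t): now t*sin(t) + ∫(-sin(t)) dt.
Step 2. Evaluate the standard form: now t*sin(t) + cos(t).
Answer: t*sin(t) + cos(t).


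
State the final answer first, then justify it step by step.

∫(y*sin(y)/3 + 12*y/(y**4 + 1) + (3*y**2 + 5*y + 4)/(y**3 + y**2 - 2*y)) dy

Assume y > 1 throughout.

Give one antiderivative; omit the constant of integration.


The answer is -y*cos(y)/3 - 2*log(y) + 4*log(y - 1) + log(y + 2) + sin(y)/3 + 6*atan(y**2).
Step 1. Rewrite: now ∫(12*y/(y**4 + 1)) dy + ∫(y*sin(y)/3) dy + ∫((3*y**2 + 5*y + 4)/(y**3 + y**2 - 2*y)) dy.
Step 2. Integrate ∫(y*sin(y)/3) dy by parts with u = y, dv = (sin(y)/3) dy, so v = -cos(y)/3: now -y*cos(y)/3 + ∫(12*y/(y**4 + 1)) dy + ∫((3*y**2 + 5*y + 4)/(y**3 + y**2 - 2*y)) dy + ∫(cos(y)/3) dy.
Step 3. Evaluate the standard form: now -y*cos(y)/3 + sin(y)/3 + ∫(12*y/(y**4 + 1)) dy + ∫((3*y**2 + 5*y + 4)/(y**3 + y**2 - 2*y)) dy.
Step 4. Decompose ∫((3*y**2 + 5*y + 4)/(y**3 + y**2 - 2*y)) dy by partial fractions, (3*y**2 + 5*y + 4)/(y**3 + y**2 - 2*y) = 1/(y + 2) + 4/(y - 1) - 2/y: now -y*cos(y)/3 + sin(y)/3 + ∫(-2/y) dy + ∫(12*y/(y**4 + 1)) dy + ∫(4/(y - 1)) dy + ∫(1/(y + 2)) dy.
Step 5. Evaluate the standard form [assuming y > 0]: now -y*cos(y)/3 - 2*log(y) + sin(y)/3 + ∫(12*y/(y**4 + 1)) dy + ∫(4/(y - 1)) dy + ∫(1/(y + 2)) dy.
Step 6. Evaluate the standard form [assuming y > 1]: now -y*cos(y)/3 - 2*log(y) + 4*log(y - 1) + sin(y)/3 + ∫(12*y/(y**4 + 1)) dy + ∫(1/(y + 2)) dy.
Step 7. Evaluate the standard form [assuming y > -2]: now -y*cos(y)/3 - 2*log(y) + 4*log(y - 1) + log(y + 2) + sin(y)/3 + ∫(12*y/(y**4 + 1)) dy.
Step 8. Substitute u = y**2, turning ∫(12*y/(y**4 + 1)) dy into ∫(6/(u**2 + 1)) du: now -y*cos(y)/3 - 2*log(y) + 4*log(y - 1) + log(y + 2) + sin(y)/3 + ∫(6/(u**2 + 1)) du.
Step 9. Evaluate the standard form: now -y*cos(y)/3 - 2*log(y) + 4*log(y - 1) + log(y + 2) + sin(y)/3 + 6*atan(u).
Step 10. Substitute back u = y**2: now -y*cos(y)/3 - 2*log(y) + 4*log(y - 1) + log(y + 2) + sin(y)/3 + 6*atan(y**2).
Answer: -y*cos(y)/3 - 2*log(y) + 4*log(y - 1) + log(y + 2) + sin(y)/3 + 6*atan(y**2).


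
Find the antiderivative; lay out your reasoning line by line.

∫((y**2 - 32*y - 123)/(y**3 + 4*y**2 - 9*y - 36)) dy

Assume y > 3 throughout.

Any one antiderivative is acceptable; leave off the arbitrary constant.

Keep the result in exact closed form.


Step 1. Decompose ∫((y**2 - 32*y - 123)/(y**3 + 4*y**2 - 9*y - 36)) dy by partial fractions, (y**2 - 32*y - 123)/(y**3 + 4*y**2 - 9*y - 36) = 3/(y + 4) + 3/(y + 3) - 5/(y - 3): now ∫(-5/(y - 3)) dy + ∫(3/(y + 3)) dy + ∫(3/(y + 4)) dy.
Step 2. Evaluate the standard form [assuming y > -4]: now 3*log(y + 4) + ∫(-5/(y - 3)) dy + ∫(3/(y + 3)) dy.
Step 3. Evaluate the standard form [assuming y > -3]: now 3*log(y + 3) + 3*log(y + 4) + ∫(-5/(y - 3)) dy.
Step 4. Evaluate the standard form [assuming y > 3]: now -5*log(y - 3) + 3*log(y + 3) + 3*log(y + 4).
Answer: -5*log(y - 3) + 3*log(y + 3) + 3*log(y + 4).


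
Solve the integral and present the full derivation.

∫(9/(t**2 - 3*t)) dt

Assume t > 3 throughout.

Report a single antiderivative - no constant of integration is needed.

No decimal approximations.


Step 1. Decompose ∫(9/(t**2 - 3*t)) dt by partial fractions, 9/(t**2 - 3*t) = 3/(t - 3) - 3/t: now ∫(-3/t) dt + ∫(3/(t - 3)) dt.
Step 2. Evaluate the standard form [assuming t > 0]: now -3*log(t) + ∫(3/(t - 3)) dt.
Step 3. Evaluate the standard form [assuming t > 3]: now -3*log(t) + 3*log(t - 3).
Answer: -3*log(t) + 3*log(t - 3).


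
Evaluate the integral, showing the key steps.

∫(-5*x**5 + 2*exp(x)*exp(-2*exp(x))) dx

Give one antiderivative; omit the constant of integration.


Step 1. Rewrite: now ∫(-5*x**5) dx + ∫(2*exp(x)*exp(-2*exp(x))) dx.
Step 2. Substitute u = exp(x), turning ∫(2*exp(x)*exp(-2*exp(x))) dx into ∫(2*exp(-2*u)) du: now ∫(-5*x**5) dx + ∫(2*exp(-2*u)) du.
Step 3. Evaluate the standard form: now ∫(-5*x**5) dx - exp(-2*u).
Step 4. Substitute back u = exp(x): now ∫(-5*x**5) dx - exp(-2*exp(x)).
Step 5. Evaluate the standard form: now -5*x**6/6 - exp(-2*exp(x)).
Answer: -5*x**6/6 - exp(-2*exp(x)).


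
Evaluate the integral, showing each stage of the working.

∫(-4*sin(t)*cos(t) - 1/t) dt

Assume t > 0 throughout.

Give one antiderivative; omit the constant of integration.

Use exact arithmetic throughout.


Step 1. Rewrite: now ∫(-1/t) dt + ∫(-4*sin(t)*cos(t)) dt.
Step 2. Evaluate the standard form [assuming t > 0]: now -log(t) + ∫(-4*sin(t)*cos(t)) dt.
Step 3. Substitute u = sin(t), turning ∫(-4*sin(t)*cos(t)) dt into ∫(-4*u) du: now -log(t) + ∫(-4*u) du.
Step 4. Evaluate the standard form: now -2*u**2 - log(t).
Step 5. Substitute back u = sin(t): now -log(t) - 2*sin(t)**2.
Answer: -log(t) - 2*sin(t)**2.


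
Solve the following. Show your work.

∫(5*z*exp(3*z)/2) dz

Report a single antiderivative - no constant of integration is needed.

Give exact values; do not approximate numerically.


Step 1. Integrate ∫(5*z*exp(3*z)/2) dz by parts with u = z, dv = (5*exp(3*z)/2) dz, so v = 5*exp(3*z)/6: now 5*z*exp(3*z)/6 + ∫(-5*exp(3*z)/6) dz.
Step 2. Evaluate the standard form: now 5*z*exp(3*z)/6 - 5*exp(3*z)/18.
Answer: 5*z*exp(3*z)/6 - 5*exp(3*z)/18.


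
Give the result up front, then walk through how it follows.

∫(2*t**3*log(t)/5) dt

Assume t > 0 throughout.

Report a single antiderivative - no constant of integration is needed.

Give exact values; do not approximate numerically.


The answer is t**4*log(t)/10 - t**4/40.
Step 1. Integrate ∫(2*t**3*log(t)/5) dt by parts with u = log(t), dv = (2*t**3/5) dt, so v = t**4/10 [assuming t > 0]: now t**4*log(t)/10 + ∫(-t**3/10) dt.
Step 2. Evaluate the standard form: now t**4*log(t)/10 - t**4/40.
Answer: t**4*log(t)/10 - t**4/40.


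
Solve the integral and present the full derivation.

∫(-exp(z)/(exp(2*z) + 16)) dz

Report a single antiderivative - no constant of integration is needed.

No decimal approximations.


Step 1. Substitute u = exp(z), turning ∫(-exp(z)/(exp(2*z) + 16)) dz into ∫(-1/(u**2 + 16)) du: now ∫(-1/(u**2 + 16)) du.
Step 2. Evaluate the standard form: now -atan(u/4)/4.
Step 3. Substitute back u = exp(z): now -atan(exp(z)/4)/4.
Answer: -atan(exp(z)/4)/4.


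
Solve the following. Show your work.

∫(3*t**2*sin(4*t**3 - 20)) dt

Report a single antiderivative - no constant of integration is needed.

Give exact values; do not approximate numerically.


Step 1. Substitute u = t**3 - 5, turning ∫(3*t**2*sin(4*t**3 - 20)) dt into ∫(sin(4*u)) du: now ∫(sin(4*u)) du.
Step 2. Evaluate the standard form: now -cos(4*u)/4.
Step 3. Substitute back u = t**3 - 5: now -cos(4*t**3 - 20)/4.
Answer: -cos(4*t**3 - 20)/4.


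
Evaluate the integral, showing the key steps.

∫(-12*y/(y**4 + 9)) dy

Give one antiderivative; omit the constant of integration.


Step 1. Substitute u = y**2, turning ∫(-12*y/(y**4 + 9)) dy into ∫(-6/(u**2 + 9)) du: now ∫(-6/(u**2 + 9)) du.
Step 2. Evaluate the standard form: now -2*atan(u/3).
Step 3. Substitute back u = y**2: now -2*atan(y**2/3).
Answer: -2*atan(y**2/3).


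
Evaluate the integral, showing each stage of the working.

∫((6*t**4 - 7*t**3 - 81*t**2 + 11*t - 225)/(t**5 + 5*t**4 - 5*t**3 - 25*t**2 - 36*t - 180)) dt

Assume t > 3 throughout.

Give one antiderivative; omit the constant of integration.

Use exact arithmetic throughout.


Step 1. Decompose ∫((6*t**4 - 7*t**3 - 81*t**2 + 11*t - 225)/(t**5 + 5*t**4 - 5*t**3 - 25*t**2 - 36*t - 180)) dt by partial fractions, (6*t**4 - 7*t**3 - 81*t**2 + 11*t - 225)/(t**5 + 5*t**4 - 5*t**3 - 25*t**2 - 36*t - 180) = -3/(t**2 + 4) + 5/(t + 5) + 2/(t + 3) - 1/(t - 3): now ∫(-1/(t - 3)) dt + ∫(2/(t + 3)) dt + ∫(5/(t + 5)) dt + ∫(-3/(t**2 + 4)) dt.
Step 2. Evaluate the standard form [assuming t > 3]: now -log(t - 3) + ∫(2/(t + 3)) dt + ∫(5/(t + 5)) dt + ∫(-3/(t**2 + 4)) dt.
Step 3. Evaluate the standard form [assuming t > -3]: now -log(t - 3) + 2*log(t + 3) + ∫(5/(t + 5)) dt + ∫(-3/(t**2 + 4)) dt.
Step 4. Evaluate the standard form [assuming t > -5]: now -log(t - 3) + 2*log(t + 3) + 5*log(t + 5) + ∫(-3/(t**2 + 4)) dt.
Step 5. Evaluate the standard form: now -log(t - 3) + 2*log(t + 3) + 5*log(t + 5) - 3*atan(t/2)/2.
Answer: -log(t - 3) + 2*log(t + 3) + 5*log(t + 5) - 3*atan(t/2)/2.


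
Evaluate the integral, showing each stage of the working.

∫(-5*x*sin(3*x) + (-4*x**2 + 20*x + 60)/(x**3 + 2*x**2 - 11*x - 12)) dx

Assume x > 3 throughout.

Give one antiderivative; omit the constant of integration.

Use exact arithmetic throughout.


Step 1. Rewrite: now ∫(-5*x*sin(3*x)) dx + ∫((-4*x**2 + 20*x + 60)/(x**3 + 2*x**2 - 11*x - 12)) dx.
Step 2. Integrate ∫(-5*x*sin(3*x)) dx by parts with u = x, dv = (-5*sin(3*x)) dx, so v = 5*cos(3*x)/3: now 5*x*cos(3*x)/3 + ∫((-4*x**2 + 20*x + 60)/(x**3 + 2*x**2 - 11*x - 12)) dx + ∫(-5*cos(3*x)/3) dx.
Step 3. Evaluate the standard form: now 5*x*cos(3*x)/3 - 5*sin(3*x)/9 + ∫((-4*x**2 + 20*x + 60)/(x**3 + 2*x**2 - 11*x - 12)) dx.
Step 4. Decompose ∫((-4*x**2 + 20*x + 60)/(x**3 + 2*x**2 - 11*x - 12)) dx by partial fractions, (-4*x**2 + 20*x + 60)/(x**3 + 2*x**2 - 11*x - 12) = -4/(x + 4) - 3/(x + 1) + 3/(x - 3): now 5*x*cos(3*x)/3 - 5*sin(3*x)/9 + ∫(3/(x - 3)) dx + ∫(-3/(x + 1)) dx + ∫(-4/(x + 4)) dx.
Step 5. Evaluate the standard form [assuming x > -1]: now 5*x*cos(3*x)/3 - 3*log(x + 1) - 5*sin(3*x)/9 + ∫(3/(x - 3)) dx + ∫(-4/(x + 4)) dx.
Step 6. Evaluate the standard form [assuming x > -4]: now 5*x*cos(3*x)/3 - 3*log(x + 1) - 4*log(x + 4) - 5*sin(3*x)/9 + ∫(3/(x - 3)) dx.
Step 7. Evaluate the standard form [assuming x > 3]: now 5*x*cos(3*x)/3 + 3*log(x - 3) - 3*log(x + 1) - 4*log(x + 4) - 5*sin(3*x)/9.
Answer: 5*x*cos(3*x)/3 + 3*log(x - 3) - 3*log(x + 1) - 4*log(x + 4) - 5*sin(3*x)/9.


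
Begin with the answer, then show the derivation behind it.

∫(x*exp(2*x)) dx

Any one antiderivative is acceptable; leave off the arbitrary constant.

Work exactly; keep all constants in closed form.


The answer is x*exp(2*x)/2 - exp(2*x)/4.
Step 1. Integrate ∫(x*exp(2*x)) dx by parts with u = x, dv = (exp(2*x)) dx, so v = exp(2*x)/2: now x*exp(2*x)/2 + ∫(-exp(2*x)/2) dx.
Step 2. Evaluate the standard form: now x*exp(2*x)/2 - exp(2*x)/4.
Answer: x*exp(2*x)/2 - exp(2*x)/4.


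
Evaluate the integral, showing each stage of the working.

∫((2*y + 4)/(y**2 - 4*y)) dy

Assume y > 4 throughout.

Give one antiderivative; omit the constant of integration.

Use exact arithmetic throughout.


Step 1. Decompose ∫((2*y + 4)/(y**2 - 4*y)) dy by partial fractions, (2*y + 4)/(y**2 - 4*y) = 3/(y - 4) - 1/y: now ∫(-1/y) dy + ∫(3/(y - 4)) dy.
Step 2. Evaluate the standard form [assuming y > 0]: now -log(y) + ∫(3/(y - 4)) dy.
Step 3. Evaluate the standard form [assuming y > 4]: now -log(y) + 3*log(y - 4).
Answer: -log(y) + 3*log(y - 4).


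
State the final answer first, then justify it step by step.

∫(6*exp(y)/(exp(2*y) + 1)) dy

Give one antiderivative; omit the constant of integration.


The answer is 6*atan(exp(y)).
Step 1. Substitute u = exp(y), turning ∫(6*exp(y)/(exp(2*y) + 1)) dy into ∫(6/(u**2 + 1)) du: now ∫(6/(u**2 + 1)) du.
Step 2. Evaluate the standard form: now 6*atan(u).
Step 3. Substitute back u = exp(y): now 6*atan(exp(y)).
Answer: 6*atan(exp(y)).


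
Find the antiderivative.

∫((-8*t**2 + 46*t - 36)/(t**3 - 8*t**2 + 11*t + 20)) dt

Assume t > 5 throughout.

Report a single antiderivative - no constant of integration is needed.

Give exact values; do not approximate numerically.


Answer: -log(t - 5) - 4*log(t - 4) - 3*log(t + 1).


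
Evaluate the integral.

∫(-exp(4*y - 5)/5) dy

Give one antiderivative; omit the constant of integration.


Answer: -exp(4*y - 5)/20.


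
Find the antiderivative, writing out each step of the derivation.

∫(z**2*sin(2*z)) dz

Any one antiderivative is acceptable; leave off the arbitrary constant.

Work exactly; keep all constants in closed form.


Step 1. Integrate ∫(z**2*sin(2*z)) dz by parts with u = z**2, dv = (sin(2*z)) dz, so v = -cos(2*z)/2: now -z**2*cos(2*z)/2 + ∫(z*cos(2*z)) dz.
Step 2. Integrate ∫(z*cos(2*z)) dz by parts with u = z, dv = (cos(2*z)) dz, so v = sin(2*z)/2: now -z**2*cos(2*z)/2 + z*sin(2*z)/2 + ∫(-sin(2*z)/2) dz.
Step 3. Evaluate the standard form: now -z**2*cos(2*z)/2 + z*sin(2*z)/2 + cos(2*z)/4.
Answer: -z**2*cos(2*z)/2 + z*sin(2*z)/2 + cos(2*z)/4.


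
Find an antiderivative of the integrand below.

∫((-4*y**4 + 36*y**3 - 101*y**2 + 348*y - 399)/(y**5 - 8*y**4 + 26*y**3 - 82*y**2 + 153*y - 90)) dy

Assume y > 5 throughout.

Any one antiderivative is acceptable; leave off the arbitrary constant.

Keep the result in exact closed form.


Answer: 2*log(y - 5) - 3*log(y - 2) - 3*log(y - 1) + atan(y/3).


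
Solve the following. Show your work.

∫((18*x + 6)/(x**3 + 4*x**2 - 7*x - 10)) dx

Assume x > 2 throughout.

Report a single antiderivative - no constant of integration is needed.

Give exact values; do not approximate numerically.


Step 1. Decompose ∫((18*x + 6)/(x**3 + 4*x**2 - 7*x - 10)) dx by partial fractions, (18*x + 6)/(x**3 + 4*x**2 - 7*x - 10) = -3/(x + 5) + 1/(x + 1) + 2/(x - 2): now ∫(2/(x - 2)) dx + ∫(1/(x + 1)) dx + ∫(-3/(x + 5)) dx.
Step 2. Evaluate the standard form [assuming x > -1]: now log(x + 1) + ∫(2/(x - 2)) dx + ∫(-3/(x + 5)) dx.
Step 3. Evaluate the standard form [assuming x > 2]: now 2*log(x - 2) + log(x + 1) + ∫(-3/(x + 5)) dx.
Step 4. Evaluate the standard form [assuming x > -5]: now 2*log(x - 2) + log(x + 1) - 3*log(x + 5).
Answer: 2*log(x - 2) + log(x + 1) - 3*log(x + 5).


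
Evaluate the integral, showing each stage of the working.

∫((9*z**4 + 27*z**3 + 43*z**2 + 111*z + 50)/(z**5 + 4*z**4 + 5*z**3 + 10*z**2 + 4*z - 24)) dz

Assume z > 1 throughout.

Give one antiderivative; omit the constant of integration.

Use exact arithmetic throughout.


Step 1. Decompose ∫((9*z**4 + 27*z**3 + 43*z**2 + 111*z + 50)/(z**5 + 4*z**4 + 5*z**3 + 10*z**2 + 4*z - 24)) dz by partial fractions, (9*z**4 + 27*z**3 + 43*z**2 + 111*z + 50)/(z**5 + 4*z**4 + 5*z**3 + 10*z**2 + 4*z - 24) = -1/(z**2 + 4) + 2/(z + 3) + 3/(z + 2) + 4/(z - 1): now ∫(4/(z - 1)) dz + ∫(3/(z + 2)) dz + ∫(2/(z + 3)) dz + ∫(-1/(z**2 + 4)) dz.
Step 2. Evaluate the standard form [assuming z > -3]: now 2*log(z + 3) + ∫(4/(z - 1)) dz + ∫(3/(z + 2)) dz + ∫(-1/(z**2 + 4)) dz.
Step 3. Evaluate the standard form [assuming z > -2]: now 3*log(z + 2) + 2*log(z + 3) + ∫(4/(z - 1)) dz + ∫(-1/(z**2 + 4)) dz.
Step 4. Evaluate the standard form [assuming z > 1]: now 4*log(z - 1) + 3*log(z + 2) + 2*log(z + 3) + ∫(-1/(z**2 + 4)) dz.
Step 5. Evaluate the standard form: now 4*log(z - 1) + 3*log(z + 2) + 2*log(z + 3) - atan(z/2)/2.
Answer: 4*log(z - 1) + 3*log(z + 2) + 2*log(z + 3) - atan(z/2)/2.


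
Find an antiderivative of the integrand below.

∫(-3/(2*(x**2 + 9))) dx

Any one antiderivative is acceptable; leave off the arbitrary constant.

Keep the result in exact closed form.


Answer: -atan(x/3)/2.


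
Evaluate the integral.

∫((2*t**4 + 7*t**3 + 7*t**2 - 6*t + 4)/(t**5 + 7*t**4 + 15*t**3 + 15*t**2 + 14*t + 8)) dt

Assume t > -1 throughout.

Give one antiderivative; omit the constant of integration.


Answer: 2*log(t + 1) - 2*log(t + 2) + 2*log(t + 4) - atan(t).


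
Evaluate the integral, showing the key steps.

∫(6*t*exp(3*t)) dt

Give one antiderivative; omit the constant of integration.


Step 1. Integrate ∫(6*t*exp(3*t)) dt by parts with u = t, dv = (6*exp(3*t)) dt, so v = 2*exp(3*t): now 2*t*exp(3*t) + ∫(-2*exp(3*t)) dt.
Step 2. Evaluate the standard form: now 2*t*exp(3*t) - 2*exp(3*t)/3.
Answer: 2*t*exp(3*t) - 2*exp(3*t)/3.


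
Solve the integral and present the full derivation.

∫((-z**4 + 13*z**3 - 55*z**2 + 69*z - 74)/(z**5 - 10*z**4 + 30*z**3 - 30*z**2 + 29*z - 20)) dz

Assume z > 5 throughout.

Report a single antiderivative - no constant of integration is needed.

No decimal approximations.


Step 1. Decompose ∫((-z**4 + 13*z**3 - 55*z**2 + 69*z - 74)/(z**5 - 10*z**4 + 30*z**3 - 30*z**2 + 29*z - 20)) dz by partial fractions, (-z**4 + 13*z**3 - 55*z**2 + 69*z - 74)/(z**5 - 10*z**4 + 30*z**3 - 30*z**2 + 29*z - 20) = 2/(z**2 + 1) - 2/(z - 1) + 2/(z - 4) - 1/(z - 5): now ∫(-1/(z - 5)) dz + ∫(2/(z - 4)) dz + ∫(-2/(z - 1)) dz + ∫(2/(z**2 + 1)) dz.
Step 2. Evaluate the standard form [assuming z > 1]: now -2*log(z - 1) + ∫(-1/(z - 5)) dz + ∫(2/(z - 4)) dz + ∫(2/(z**2 + 1)) dz.
Step 3. Evaluate the standard form [assuming z > 4]: now 2*log(z - 4) - 2*log(z - 1) + ∫(-1/(z - 5)) dz + ∫(2/(z**2 + 1)) dz.
Step 4. Evaluate the standard form [assuming z > 5]: now -log(z - 5) + 2*log(z - 4) - 2*log(z - 1) + ∫(2/(z**2 + 1)) dz.
Step 5. Evaluate the standard form: now -log(z - 5) + 2*log(z - 4) - 2*log(z - 1) + 2*atan(z).
Answer: -log(z - 5) + 2*log(z - 4) - 2*log(z - 1) + 2*atan(z).


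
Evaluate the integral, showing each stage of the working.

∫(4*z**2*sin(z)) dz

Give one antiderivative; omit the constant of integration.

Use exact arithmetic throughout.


Step 1. Integrate ∫(4*z**2*sin(z)) dz by parts with u = z**2, dv = (4*sin(z)) dz, so v = -4*cos(z): now -4*z**2*cos(z) + ∫(8*z*cos(z)) dz.
Step 2. Integrate ∫(8*z*cos(z)) dz by parts with u = z, dv = (8*cos(z)) dz, so v = 8*sin(z): now -4*z**2*cos(z) + 8*z*sin(z) + ∫(-8*sin(z)) dz.
Step 3. Evaluate the standard form: now -4*z**2*cos(z) + 8*z*sin(z) + 8*cos(z).
Answer: -4*z**2*cos(z) + 8*z*sin(z) + 8*cos(z).


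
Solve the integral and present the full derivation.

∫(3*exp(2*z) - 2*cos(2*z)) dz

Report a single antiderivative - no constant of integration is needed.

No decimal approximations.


Step 1. Rewrite: now ∫(3*exp(2*z)) dz + ∫(-2*cos(2*z)) dz.
Step 2. Evaluate the standard form: now -sin(2*z) + ∫(3*exp(2*z)) dz.
Step 3. Evaluate the standard form: now 3*exp(2*z)/2 - sin(2*z).
Answer: 3*exp(2*z)/2 - sin(2*z).


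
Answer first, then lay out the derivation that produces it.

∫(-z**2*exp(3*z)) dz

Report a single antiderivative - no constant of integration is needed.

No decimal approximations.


The answer is -z**2*exp(3*z)/3 + 2*z*exp(3*z)/9 - 2*exp(3*z)/27.
Step 1. Integrate ∫(-z**2*exp(3*z)) dz by parts with u = z**2, dv = (-exp(3*z)) dz, so v = -exp(3*z)/3: now -z**2*exp(3*z)/3 + ∫(2*z*exp(3*z)/3) dz.
Step 2. Integrate ∫(2*z*exp(3*z)/3) dz by parts with u = z, dv = (2*exp(3*z)/3) dz, so v = 2*exp(3*z)/9: now -z**2*exp(3*z)/3 + 2*z*exp(3*z)/9 + ∫(-2*exp(3*z)/9) dz.
Step 3. Evaluate the standard form: now -z**2*exp(3*z)/3 + 2*z*exp(3*z)/9 - 2*exp(3*z)/27.
Answer: -z**2*exp(3*z)/3 + 2*z*exp(3*z)/9 - 2*exp(3*z)/27.


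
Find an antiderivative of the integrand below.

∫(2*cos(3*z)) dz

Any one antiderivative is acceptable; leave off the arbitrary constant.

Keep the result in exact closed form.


Answer: 2*sin(3*z)/3.


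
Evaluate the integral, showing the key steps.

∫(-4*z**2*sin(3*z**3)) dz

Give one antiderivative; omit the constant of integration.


Step 1. Substitute u = z**3, turning ∫(-4*z**2*sin(3*z**3)) dz into ∫(-4*sin(3*u)/3) du: now ∫(-4*sin(3*u)/3) du.
Step 2. Evaluate the standard form: now 4*cos(3*u)/9.
Step 3. Substitute back u = z**3: now 4*cos(3*z**3)/9.
Answer: 4*cos(3*z**3)/9.


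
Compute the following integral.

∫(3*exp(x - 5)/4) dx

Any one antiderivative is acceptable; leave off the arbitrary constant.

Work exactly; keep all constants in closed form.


Answer: 3*exp(x - 5)/4.


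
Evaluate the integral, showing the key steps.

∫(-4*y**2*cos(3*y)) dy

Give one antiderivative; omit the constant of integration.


Step 1. Integrate ∫(-4*y**2*cos(3*y)) dy by parts with u = y**2, dv = (-4*cos(3*y)) dy, so v = -4*sin(3*y)/3: now -4*y**2*sin(3*y)/3 + ∫(8*y*sin(3*y)/3) dy.
Step 2. Integrate ∫(8*y*sin(3*y)/3) dy by parts with u = y, dv = (8*sin(3*y)/3) dy, so v = -8*cos(3*y)/9: now -4*y**2*sin(3*y)/3 - 8*y*cos(3*y)/9 + ∫(8*cos(3*y)/9) dy.
Step 3. Evaluate the standard form: now -4*y**2*sin(3*y)/3 - 8*y*cos(3*y)/9 + 8*sin(3*y)/27.
Answer: -4*y**2*sin(3*y)/3 - 8*y*cos(3*y)/9 + 8*sin(3*y)/27.


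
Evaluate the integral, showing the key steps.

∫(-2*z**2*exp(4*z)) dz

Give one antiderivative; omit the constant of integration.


Step 1. Integrate ∫(-2*z**2*exp(4*z)) dz by parts with u = z**2, dv = (-2*exp(4*z)) dz, so v = -exp(4*z)/2: now -z**2*exp(4*z)/2 + ∫(z*exp(4*z)) dz.
Step 2. Integrate ∫(z*exp(4*z)) dz by parts with u = z, dv = (exp(4*z)) dz, so v = exp(4*z)/4: now -z**2*exp(4*z)/2 + z*exp(4*z)/4 + ∫(-exp(4*z)/4) dz.
Step 3. Evaluate the standard form: now -z**2*exp(4*z)/2 + z*exp(4*z)/4 - exp(4*z)/16.
Answer: -z**2*exp(4*z)/2 + z*exp(4*z)/4 - exp(4*z)/16.


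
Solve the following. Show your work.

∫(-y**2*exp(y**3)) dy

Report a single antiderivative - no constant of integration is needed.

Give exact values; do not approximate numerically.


Step 1. Substitute u = y**3, turning ∫(-y**2*exp(y**3)) dy into ∫(-exp(u)/3) du: now ∫(-exp(u)/3) du.
Step 2. Evaluate the standard form: now -exp(u)/3.
Step 3. Substitute back u = y**3: now -exp(y**3)/3.
Answer: -exp(y**3)/3.


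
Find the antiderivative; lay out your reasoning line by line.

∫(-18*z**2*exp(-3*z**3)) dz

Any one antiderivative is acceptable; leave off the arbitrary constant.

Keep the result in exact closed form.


Step 1. Substitute u = z**3, turning ∫(-18*z**2*exp(-3*z**3)) dz into ∫(-6*exp(-3*u)) du: now ∫(-6*exp(-3*u)) du.
Step 2. Evaluate the standard form: now 2*exp(-3*u).
Step 3. Substitute back u = z**3: now 2*exp(-3*z**3).
Answer: 2*exp(-3*z**3).


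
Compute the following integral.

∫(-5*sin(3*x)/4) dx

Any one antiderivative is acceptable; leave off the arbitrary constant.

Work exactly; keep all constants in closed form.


Answer: 5*cos(3*x)/12.


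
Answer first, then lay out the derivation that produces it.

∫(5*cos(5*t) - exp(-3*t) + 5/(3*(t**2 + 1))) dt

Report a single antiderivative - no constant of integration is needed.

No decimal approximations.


The answer is sin(5*t) + 5*atan(t)/3 + exp(-3*t)/3.
Step 1. Rewrite: now ∫(5/(3*(t**2 + 1))) dt + ∫(-exp(-3*t)) dt + ∫(5*cos(5*t)) dt.
Step 2. Evaluate the standard form: now ∫(5/(3*(t**2 + 1))) dt + ∫(5*cos(5*t)) dt + exp(-3*t)/3.
Step 3. Evaluate the standard form: now sin(5*t) + ∫(5/(3*(t**2 + 1))) dt + exp(-3*t)/3.
Step 4. Evaluate the standard form: now sin(5*t) + 5*atan(t)/3 + exp(-3*t)/3.
Answer: sin(5*t) + 5*atan(t)/3 + exp(-3*t)/3.


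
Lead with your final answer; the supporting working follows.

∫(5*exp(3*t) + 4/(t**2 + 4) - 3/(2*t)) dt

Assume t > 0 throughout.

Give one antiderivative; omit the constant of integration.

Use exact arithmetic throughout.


The answer is 5*exp(3*t)/3 - 3*log(t)/2 + 2*atan(t/2).
Step 1. Rewrite: now ∫(-3/(2*t)) dt + ∫(4/(t**2 + 4)) dt + ∫(5*exp(3*t)) dt.
Step 2. Evaluate the standard form: now 2*atan(t/2) + ∫(-3/(2*t)) dt + ∫(5*exp(3*t)) dt.
Step 3. Evaluate the standard form: now 5*exp(3*t)/3 + 2*atan(t/2) + ∫(-3/(2*t)) dt.
Step 4. Evaluate the standard form [assuming t > 0]: now 5*exp(3*t)/3 - 3*log(t)/2 + 2*atan(t/2).
Answer: 5*exp(3*t)/3 - 3*log(t)/2 + 2*atan(t/2).


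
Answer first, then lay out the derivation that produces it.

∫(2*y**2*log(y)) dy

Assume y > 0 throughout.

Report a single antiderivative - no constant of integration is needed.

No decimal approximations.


The answer is 2*y**3*log(y)/3 - 2*y**3/9.
Step 1. Integrate ∫(2*y**2*log(y)) dy by parts with u = log(y), dv = (2*y**2) dy, so v = 2*y**3/3 [assuming y > 0]: now 2*y**3*log(y)/3 + ∫(-2*y**2/3) dy.
Step 2. Evaluate the standard form: now 2*y**3*log(y)/3 - 2*y**3/9.
Answer: 2*y**3*log(y)/3 - 2*y**3/9.


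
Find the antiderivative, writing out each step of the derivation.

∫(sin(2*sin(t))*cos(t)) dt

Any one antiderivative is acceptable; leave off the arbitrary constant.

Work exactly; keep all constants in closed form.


Step 1. Substitute u = sin(t), turning ∫(sin(2*sin(t))*cos(t)) dt into ∫(sin(2*u)) du: now ∫(sin(2*u)) du.
Step 2. Evaluate the standard form: now -cos(2*u)/2.
Step 3. Substitute back u = sin(t): now -cos(2*sin(t))/2.
Answer: -cos(2*sin(t))/2.


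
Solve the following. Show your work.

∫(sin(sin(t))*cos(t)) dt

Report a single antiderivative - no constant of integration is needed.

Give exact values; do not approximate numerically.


Step 1. Substitute u = sin(t), turning ∫(sin(sin(t))*cos(t)) dt into ∫(sin(u)) du: now ∫(sin(u)) du.
Step 2. Evaluate the standard form: now -cos(u).
Step 3. Substitute back u = sin(t): now -cos(sin(t)).
Answer: -cos(sin(t)).


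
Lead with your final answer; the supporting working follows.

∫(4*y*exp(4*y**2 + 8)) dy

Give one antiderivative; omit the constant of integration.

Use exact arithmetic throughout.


The answer is exp(4*y**2 + 8)/2.
Step 1. Substitute u = y**2 + 2, turning ∫(4*y*exp(4*y**2 + 8)) dy into ∫(2*exp(4*u)) du: now ∫(2*exp(4*u)) du.
Step 2. Evaluate the standard form: now exp(4*u)/2.
Step 3. Substitute back u = y**2 + 2: now exp(4*y**2 + 8)/2.
Answer: exp(4*y**2 + 8)/2.


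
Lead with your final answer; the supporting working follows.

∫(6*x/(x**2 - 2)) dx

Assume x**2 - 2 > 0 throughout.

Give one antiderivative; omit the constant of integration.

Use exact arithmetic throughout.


The answer is 3*log(x**2 - 2).
Step 1. Substitute u = x**2 - 2, turning ∫(6*x/(x**2 - 2)) dx into ∫(3/u) du: now ∫(3/u) du.
Step 2. Evaluate the standard form [assuming u > 0]: now 3*log(u).
Step 3. Substitute back u = x**2 - 2: now 3*log(x**2 - 2).
Answer: 3*log(x**2 - 2).


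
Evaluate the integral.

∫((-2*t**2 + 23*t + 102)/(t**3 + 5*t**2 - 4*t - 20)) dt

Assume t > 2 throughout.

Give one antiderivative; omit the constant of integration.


Answer: 5*log(t - 2) - 4*log(t + 2) - 3*log(t + 5).


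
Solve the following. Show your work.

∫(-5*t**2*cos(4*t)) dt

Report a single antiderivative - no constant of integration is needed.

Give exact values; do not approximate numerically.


Step 1. Integrate ∫(-5*t**2*cos(4*t)) dt by parts with u = t**2, dv = (-5*cos(4*t)) dt, so v = -5*sin(4*t)/4: now -5*t**2*sin(4*t)/4 + ∫(5*t*sin(4*t)/2) dt.
Step 2. Integrate ∫(5*t*sin(4*t)/2) dt by parts with u = t, dv = (5*sin(4*t)/2) dt, so v = -5*cos(4*t)/8: now -5*t**2*sin(4*t)/4 - 5*t*cos(4*t)/8 + ∫(5*cos(4*t)/8) dt.
Step 3. Evaluate the standard form: now -5*t**2*sin(4*t)/4 - 5*t*cos(4*t)/8 + 5*sin(4*t)/32.
Answer: -5*t**2*sin(4*t)/4 - 5*t*cos(4*t)/8 + 5*sin(4*t)/32.


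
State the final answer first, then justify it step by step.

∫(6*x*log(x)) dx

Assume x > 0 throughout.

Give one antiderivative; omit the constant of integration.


The answer is 3*x**2*log(x) - 3*x**2/2.
Step 1. Integrate ∫(6*x*log(x)) dx by parts with u = log(x), dv = (6*x) dx, so v = 3*x**2 [assuming x > 0]: now 3*x**2*log(x) + ∫(-3*x) dx.
Step 2. Evaluate the standard form: now 3*x**2*log(x) - 3*x**2/2.
Answer: 3*x**2*log(x) - 3*x**2/2.


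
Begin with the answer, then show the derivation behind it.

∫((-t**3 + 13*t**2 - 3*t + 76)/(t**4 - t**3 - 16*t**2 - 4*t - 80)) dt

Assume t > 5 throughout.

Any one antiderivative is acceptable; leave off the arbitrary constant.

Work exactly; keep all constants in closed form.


The answer is log(t - 5) - 2*log(t + 4) - atan(t/2)/2.
Step 1. Decompose ∫((-t**3 + 13*t**2 - 3*t + 76)/(t**4 - t**3 - 16*t**2 - 4*t - 80)) dt by partial fractions, (-t**3 + 13*t**2 - 3*t + 76)/(t**4 - t**3 - 16*t**2 - 4*t - 80) = -1/(t**2 + 4) - 2/(t + 4) + 1/(t - 5): now ∫(1/(t - 5)) dt + ∫(-2/(t + 4)) dt + ∫(-1/(t**2 + 4)) dt.
Step 2. Evaluate the standard form [assuming t > -4]: now -2*log(t + 4) + ∫(1/(t - 5)) dt + ∫(-1/(t**2 + 4)) dt.
Step 3. Evaluate the standard form [assuming t > 5]: now log(t - 5) - 2*log(t + 4) + ∫(-1/(t**2 + 4)) dt.
Step 4. Evaluate the standard form: now log(t - 5) - 2*log(t + 4) - atan(t/2)/2.
Answer: log(t - 5) - 2*log(t + 4) - atan(t/2)/2.


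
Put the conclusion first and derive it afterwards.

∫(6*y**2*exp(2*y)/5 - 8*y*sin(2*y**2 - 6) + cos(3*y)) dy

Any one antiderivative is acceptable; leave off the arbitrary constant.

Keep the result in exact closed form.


The answer is 3*y**2*exp(2*y)/5 - 3*y*exp(2*y)/5 + 3*exp(2*y)/10 + sin(3*y)/3 + 2*cos(2*y**2 - 6).
Step 1. Rewrite: now ∫(-8*y*sin(2*y**2 - 6)) dy + ∫(6*y**2*exp(2*y)/5) dy + ∫(cos(3*y)) dy.
Step 2. Substitute u = y**2 - 3, turning ∫(-8*y*sin(2*y**2 - 6)) dy into ∫(-4*sin(2*u)) du: now ∫(6*y**2*exp(2*y)/5) dy + ∫(-4*sin(2*u)) du + ∫(cos(3*y)) dy.
Step 3. Evaluate the standard form: now 2*cos(2*u) + ∫(6*y**2*exp(2*y)/5) dy + ∫(cos(3*y)) dy.
Step 4. Substitute back u = y**2 - 3: now 2*cos(2*y**2 - 6) + ∫(6*y**2*exp(2*y)/5) dy + ∫(cos(3*y)) dy.
Step 5. Integrate ∫(6*y**2*exp(2*y)/5) dy by parts with u = y**2, dv = (6*exp(2*y)/5) dy, so v = 3*exp(2*y)/5: now 3*y**2*exp(2*y)/5 + 2*cos(2*y**2 - 6) + ∫(-6*y*exp(2*y)/5) dy + ∫(cos(3*y)) dy.
Step 6. Integrate ∫(-6*y*exp(2*y)/5) dy by parts with u = y, dv = (-6*exp(2*y)/5) dy, so v = -3*exp(2*y)/5: now 3*y**2*exp(2*y)/5 - 3*y*exp(2*y)/5 + 2*cos(2*y**2 - 6) + ∫(3*exp(2*y)/5) dy + ∫(cos(3*y)) dy.
Step 7. Evaluate the standard form: now 3*y**2*exp(2*y)/5 - 3*y*exp(2*y)/5 + 3*exp(2*y)/10 + 2*cos(2*y**2 - 6) + ∫(cos(3*y)) dy.
Step 8. Evaluate the standard form: now 3*y**2*exp(2*y)/5 - 3*y*exp(2*y)/5 + 3*exp(2*y)/10 + sin(3*y)/3 + 2*cos(2*y**2 - 6).
Answer: 3*y**2*exp(2*y)/5 - 3*y*exp(2*y)/5 + 3*exp(2*y)/10 + sin(3*y)/3 + 2*cos(2*y**2 - 6).


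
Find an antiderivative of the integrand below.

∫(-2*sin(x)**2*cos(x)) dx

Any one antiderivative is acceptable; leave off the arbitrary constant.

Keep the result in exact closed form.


Answer: -2*sin(x)**3/3.


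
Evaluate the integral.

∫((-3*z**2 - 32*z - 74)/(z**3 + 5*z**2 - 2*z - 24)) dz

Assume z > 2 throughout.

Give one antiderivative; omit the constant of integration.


Answer: -5*log(z - 2) + log(z + 3) + log(z + 4).


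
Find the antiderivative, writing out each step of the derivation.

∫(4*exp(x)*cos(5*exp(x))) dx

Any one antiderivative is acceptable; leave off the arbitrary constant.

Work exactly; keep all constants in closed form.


Step 1. Substitute u = exp(x), turning ∫(4*exp(x)*cos(5*exp(x))) dx into ∫(4*cos(5*u)) du: now ∫(4*cos(5*u)) du.
Step 2. Evaluate the standard form: now 4*sin(5*u)/5.
Step 3. Substitute back u = exp(x): now 4*sin(5*exp(x))/5.
Answer: 4*sin(5*exp(x))/5.


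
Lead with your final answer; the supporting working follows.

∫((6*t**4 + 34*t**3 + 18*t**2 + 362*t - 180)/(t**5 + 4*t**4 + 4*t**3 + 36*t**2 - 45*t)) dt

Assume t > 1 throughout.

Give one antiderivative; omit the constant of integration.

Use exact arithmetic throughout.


The answer is 4*log(t) + 4*log(t - 1) - 2*log(t + 5) - 4*atan(t/3)/3.
Step 1. Decompose ∫((6*t**4 + 34*t**3 + 18*t**2 + 362*t - 180)/(t**5 + 4*t**4 + 4*t**3 + 36*t**2 - 45*t)) dt by partial fractions, (6*t**4 + 34*t**3 + 18*t**2 + 362*t - 180)/(t**5 + 4*t**4 + 4*t**3 + 36*t**2 - 45*t) = -4/(t**2 + 9) - 2/(t + 5) + 4/(t - 1) + 4/t: now ∫(4/t) dt + ∫(4/(t - 1)) dt + ∫(-2/(t + 5)) dt + ∫(-4/(t**2 + 9)) dt.
Step 2. Evaluate the standard form [assuming t > 1]: now 4*log(t - 1) + ∫(4/t) dt + ∫(-2/(t + 5)) dt + ∫(-4/(t**2 + 9)) dt.
Step 3. Evaluate the standard form [assuming t > -5]: now 4*log(t - 1) - 2*log(t + 5) + ∫(4/t) dt + ∫(-4/(t**2 + 9)) dt.
Step 4. Evaluate the standard form [assuming t > 0]: now 4*log(t) + 4*log(t - 1) - 2*log(t + 5) + ∫(-4/(t**2 + 9)) dt.
Step 5. Evaluate the standard form: now 4*log(t) + 4*log(t - 1) - 2*log(t + 5) - 4*atan(t/3)/3.
Answer: 4*log(t) + 4*log(t - 1) - 2*log(t + 5) - 4*atan(t/3)/3.


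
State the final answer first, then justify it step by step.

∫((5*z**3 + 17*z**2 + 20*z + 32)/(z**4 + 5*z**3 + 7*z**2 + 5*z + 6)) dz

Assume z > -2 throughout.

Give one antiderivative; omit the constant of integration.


The answer is 4*log(z + 2) + log(z + 3) + 3*atan(z).
Step 1. Decompose ∫((5*z**3 + 17*z**2 + 20*z + 32)/(z**4 + 5*z**3 + 7*z**2 + 5*z + 6)) dz by partial fractions, (5*z**3 + 17*z**2 + 20*z + 32)/(z**4 + 5*z**3 + 7*z**2 + 5*z + 6) = 3/(z**2 + 1) + 1/(z + 3) + 4/(z + 2): now ∫(4/(z + 2)) dz + ∫(1/(z + 3)) dz + ∫(3/(z**2 + 1)) dz.
Step 2. Evaluate the standard form [assuming z > -3]: now log(z + 3) + ∫(4/(z + 2)) dz + ∫(3/(z**2 + 1)) dz.
Step 3. Evaluate the standard form [assuming z > -2]: now 4*log(z + 2) + log(z + 3) + ∫(3/(z**2 + 1)) dz.
Step 4. Evaluate the standard form: now 4*log(z + 2) + log(z + 3) + 3*atan(z).
Answer: 4*log(z + 2) + log(z + 3) + 3*atan(z).


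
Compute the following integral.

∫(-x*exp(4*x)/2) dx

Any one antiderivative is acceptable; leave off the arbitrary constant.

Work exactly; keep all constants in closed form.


Answer: -x*exp(4*x)/8 + exp(4*x)/32.


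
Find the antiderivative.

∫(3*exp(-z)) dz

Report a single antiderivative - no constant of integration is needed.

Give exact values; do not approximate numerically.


Answer: -3*exp(-z).


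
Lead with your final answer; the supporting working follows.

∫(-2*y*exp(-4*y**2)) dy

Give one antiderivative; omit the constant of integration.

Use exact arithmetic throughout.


The answer is exp(-4*y**2)/4.
Step 1. Substitute u = y**2, turning ∫(-2*y*exp(-4*y**2)) dy into ∫(-exp(-4*u)) du: now ∫(-exp(-4*u)) du.
Step 2. Evaluate the standard form: now exp(-4*u)/4.
Step 3. Substitute back u = y**2: now exp(-4*y**2)/4.
Answer: exp(-4*y**2)/4.


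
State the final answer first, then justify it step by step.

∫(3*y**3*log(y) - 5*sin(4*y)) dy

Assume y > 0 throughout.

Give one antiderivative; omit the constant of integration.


The answer is 3*y**4*log(y)/4 - 3*y**4/16 + 5*cos(4*y)/4.
Step 1. Rewrite: now ∫(3*y**3*log(y)) dy + ∫(-5*sin(4*y)) dy.
Step 2. Integrate ∫(3*y**3*log(y)) dy by parts with u = log(y), dv = (3*y**3) dy, so v = 3*y**4/4 [assuming y > 0]: now 3*y**4*log(y)/4 + ∫(-3*y**3/4) dy + ∫(-5*sin(4*y)) dy.
Step 3. Evaluate the standard form: now 3*y**4*log(y)/4 - 3*y**4/16 + ∫(-5*sin(4*y)) dy.
Step 4. Evaluate the standard form: now 3*y**4*log(y)/4 - 3*y**4/16 + 5*cos(4*y)/4.
Answer: 3*y**4*log(y)/4 - 3*y**4/16 + 5*cos(4*y)/4.
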